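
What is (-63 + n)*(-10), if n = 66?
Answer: -30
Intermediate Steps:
(-63 + n)*(-10) = (-63 + 66)*(-10) = 3*(-10) = -30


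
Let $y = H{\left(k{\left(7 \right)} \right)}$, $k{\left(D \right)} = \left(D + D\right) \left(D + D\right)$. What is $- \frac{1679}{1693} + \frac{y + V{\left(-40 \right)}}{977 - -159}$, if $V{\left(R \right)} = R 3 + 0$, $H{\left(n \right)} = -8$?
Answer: $- \frac{132753}{120203} \approx -1.1044$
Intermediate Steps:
$k{\left(D \right)} = 4 D^{2}$ ($k{\left(D \right)} = 2 D 2 D = 4 D^{2}$)
$y = -8$
$V{\left(R \right)} = 3 R$ ($V{\left(R \right)} = 3 R + 0 = 3 R$)
$- \frac{1679}{1693} + \frac{y + V{\left(-40 \right)}}{977 - -159} = - \frac{1679}{1693} + \frac{-8 + 3 \left(-40\right)}{977 - -159} = \left(-1679\right) \frac{1}{1693} + \frac{-8 - 120}{977 + 159} = - \frac{1679}{1693} - \frac{128}{1136} = - \frac{1679}{1693} - \frac{8}{71} = - \frac{132753}{120203}$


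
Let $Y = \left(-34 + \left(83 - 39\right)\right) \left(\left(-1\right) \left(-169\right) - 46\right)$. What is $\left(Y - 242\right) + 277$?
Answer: $1265$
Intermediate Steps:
$Y = 1230$ ($Y = \left(-34 + 44\right) \left(169 - 46\right) = 10 \cdot 123 = 1230$)
$\left(Y - 242\right) + 277 = \left(1230 - 242\right) + 277 = 988 + 277 = 1265$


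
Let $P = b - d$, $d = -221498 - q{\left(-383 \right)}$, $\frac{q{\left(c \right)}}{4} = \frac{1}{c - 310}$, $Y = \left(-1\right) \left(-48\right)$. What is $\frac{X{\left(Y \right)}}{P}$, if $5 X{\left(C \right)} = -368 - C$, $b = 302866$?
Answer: $- \frac{36036}{227115155} \approx -0.00015867$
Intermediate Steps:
$Y = 48$
$q{\left(c \right)} = \frac{4}{-310 + c}$ ($q{\left(c \right)} = \frac{4}{c - 310} = \frac{4}{-310 + c}$)
$X{\left(C \right)} = - \frac{368}{5} - \frac{C}{5}$ ($X{\left(C \right)} = \frac{-368 - C}{5} = - \frac{368}{5} - \frac{C}{5}$)
$d = - \frac{153498110}{693}$ ($d = -221498 - \frac{4}{-310 - 383} = -221498 - \frac{4}{-693} = -221498 - 4 \left(- \frac{1}{693}\right) = -221498 - - \frac{4}{693} = -221498 + \frac{4}{693} = - \frac{153498110}{693} \approx -2.215 \cdot 10^{5}$)
$P = \frac{363384248}{693}$ ($P = 302866 - - \frac{153498110}{693} = 302866 + \frac{153498110}{693} = \frac{363384248}{693} \approx 5.2436 \cdot 10^{5}$)
$\frac{X{\left(Y \right)}}{P} = \frac{- \frac{368}{5} - \frac{48}{5}}{\frac{363384248}{693}} = \left(- \frac{368}{5} - \frac{48}{5}\right) \frac{693}{363384248} = \left(- \frac{416}{5}\right) \frac{693}{363384248} = - \frac{36036}{227115155}$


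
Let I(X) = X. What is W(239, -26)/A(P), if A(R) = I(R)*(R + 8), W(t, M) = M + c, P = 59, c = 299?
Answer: 273/3953 ≈ 0.069062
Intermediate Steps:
W(t, M) = 299 + M (W(t, M) = M + 299 = 299 + M)
A(R) = R*(8 + R) (A(R) = R*(R + 8) = R*(8 + R))
W(239, -26)/A(P) = (299 - 26)/((59*(8 + 59))) = 273/((59*67)) = 273/3953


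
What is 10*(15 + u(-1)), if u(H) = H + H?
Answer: 130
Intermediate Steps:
u(H) = 2*H
10*(15 + u(-1)) = 10*(15 + 2*(-1)) = 10*(15 - 2) = 10*13 = 130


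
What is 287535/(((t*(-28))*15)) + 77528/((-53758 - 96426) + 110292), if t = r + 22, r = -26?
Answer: 189001653/1116976 ≈ 169.21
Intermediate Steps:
t = -4 (t = -26 + 22 = -4)
287535/(((t*(-28))*15)) + 77528/((-53758 - 96426) + 110292) = 287535/((-4*(-28)*15)) + 77528/((-53758 - 96426) + 110292) = 287535/((112*15)) + 77528/(-150184 + 110292) = 287535/1680 + 77528/(-39892) = 287535*(1/1680) + 77528*(-1/39892) = 19169/112 - 19382/9973 = 189001653/1116976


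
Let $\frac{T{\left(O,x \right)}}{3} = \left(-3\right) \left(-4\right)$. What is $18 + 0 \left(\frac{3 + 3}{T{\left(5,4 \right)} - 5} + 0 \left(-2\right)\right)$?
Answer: $18$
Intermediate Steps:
$T{\left(O,x \right)} = 36$ ($T{\left(O,x \right)} = 3 \left(\left(-3\right) \left(-4\right)\right) = 3 \cdot 12 = 36$)
$18 + 0 \left(\frac{3 + 3}{T{\left(5,4 \right)} - 5} + 0 \left(-2\right)\right) = 18 + 0 \left(\frac{3 + 3}{36 - 5} + 0 \left(-2\right)\right) = 18 + 0 \left(\frac{6}{31} + 0\right) = 18 + 0 \cdot \frac{6}{31} = 18 + 0 = 18$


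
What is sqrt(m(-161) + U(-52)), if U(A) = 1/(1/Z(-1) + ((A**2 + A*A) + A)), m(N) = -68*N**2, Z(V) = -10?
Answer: I*sqrt(561801733192942)/17853 ≈ 1327.6*I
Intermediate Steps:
U(A) = 1/(-1/10 + A + 2*A**2) (U(A) = 1/(1/(-10) + ((A**2 + A*A) + A)) = 1/(-1/10 + ((A**2 + A**2) + A)) = 1/(-1/10 + (2*A**2 + A)) = 1/(-1/10 + (A + 2*A**2)) = 1/(-1/10 + A + 2*A**2))
sqrt(m(-161) + U(-52)) = sqrt(-68*(-161)**2 + 10/(-1 + 10*(-52) + 20*(-52)**2)) = sqrt(-68*25921 + 10/(-1 - 520 + 20*2704)) = sqrt(-1762628 + 10/(-1 - 520 + 54080)) = sqrt(-1762628 + 10/53559) = sqrt(-94404593042/53559) = I*sqrt(561801733192942)/17853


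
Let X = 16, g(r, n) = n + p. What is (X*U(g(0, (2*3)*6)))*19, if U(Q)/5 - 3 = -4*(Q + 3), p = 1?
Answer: -238640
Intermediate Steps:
g(r, n) = 1 + n (g(r, n) = n + 1 = 1 + n)
U(Q) = -45 - 20*Q (U(Q) = 15 + 5*(-4*(Q + 3)) = 15 + 5*(-4*(3 + Q)) = 15 + 5*(-12 - 4*Q) = 15 + (-60 - 20*Q) = -45 - 20*Q)
(X*U(g(0, (2*3)*6)))*19 = (16*(-45 - 20*(1 + (2*3)*6)))*19 = (16*(-45 - 20*(1 + 6*6)))*19 = (16*(-45 - 20*(1 + 36)))*19 = (16*(-45 - 20*37))*19 = (16*(-45 - 740))*19 = (16*(-785))*19 = -12560*19 = -238640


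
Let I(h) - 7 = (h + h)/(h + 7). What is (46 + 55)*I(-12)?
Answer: 5959/5 ≈ 1191.8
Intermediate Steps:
I(h) = 7 + 2*h/(7 + h) (I(h) = 7 + (h + h)/(h + 7) = 7 + (2*h)/(7 + h) = 7 + 2*h/(7 + h))
(46 + 55)*I(-12) = (46 + 55)*((49 + 9*(-12))/(7 - 12)) = 101*((49 - 108)/(-5)) = 101*(-⅕*(-59)) = 101*(59/5) = 5959/5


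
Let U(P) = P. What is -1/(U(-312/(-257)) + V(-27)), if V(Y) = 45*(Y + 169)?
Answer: -257/1642542 ≈ -0.00015646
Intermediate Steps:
V(Y) = 7605 + 45*Y (V(Y) = 45*(169 + Y) = 7605 + 45*Y)
-1/(U(-312/(-257)) + V(-27)) = -1/(-312/(-257) + (7605 + 45*(-27))) = -1/(-312*(-1/257) + (7605 - 1215)) = -1/(312/257 + 6390) = -1/1642542/257 = -1*257/1642542 = -257/1642542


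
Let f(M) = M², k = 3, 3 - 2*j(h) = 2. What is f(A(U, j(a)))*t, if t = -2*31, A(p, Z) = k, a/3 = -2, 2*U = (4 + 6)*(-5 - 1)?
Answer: -558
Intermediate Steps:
U = -30 (U = ((4 + 6)*(-5 - 1))/2 = (10*(-6))/2 = (½)*(-60) = -30)
a = -6 (a = 3*(-2) = -6)
j(h) = ½ (j(h) = 3/2 - ½*2 = 3/2 - 1 = ½)
A(p, Z) = 3
t = -62
f(A(U, j(a)))*t = 3²*(-62) = 9*(-62) = -558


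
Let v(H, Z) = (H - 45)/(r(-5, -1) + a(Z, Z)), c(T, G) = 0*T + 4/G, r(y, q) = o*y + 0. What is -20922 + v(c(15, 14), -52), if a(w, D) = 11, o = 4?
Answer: -1317773/63 ≈ -20917.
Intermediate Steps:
r(y, q) = 4*y (r(y, q) = 4*y + 0 = 4*y)
c(T, G) = 4/G (c(T, G) = 0 + 4/G = 4/G)
v(H, Z) = 5 - H/9 (v(H, Z) = (H - 45)/(4*(-5) + 11) = (-45 + H)/(-20 + 11) = (-45 + H)/(-9) = (-45 + H)*(-⅑) = 5 - H/9)
-20922 + v(c(15, 14), -52) = -20922 + (5 - 4/(9*14)) = -20922 + (5 - ⅑*2/7) = -20922 + (5 - 2/63) = -20922 + 313/63 = -1317773/63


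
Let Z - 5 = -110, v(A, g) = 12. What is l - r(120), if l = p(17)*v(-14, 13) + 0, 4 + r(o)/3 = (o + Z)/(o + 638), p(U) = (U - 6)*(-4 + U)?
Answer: 1309779/758 ≈ 1727.9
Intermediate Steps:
p(U) = (-6 + U)*(-4 + U)
Z = -105 (Z = 5 - 110 = -105)
r(o) = -12 + 3*(-105 + o)/(638 + o) (r(o) = -12 + 3*((o - 105)/(o + 638)) = -12 + 3*((-105 + o)/(638 + o)) = -12 + 3*(-105 + o)/(638 + o))
l = 1716 (l = (24 + 17² - 10*17)*12 + 0 = (24 + 289 - 170)*12 + 0 = 143*12 + 0 = 1716 + 0 = 1716)
l - r(120) = 1716 - 3*(-2657 - 3*120)/(638 + 120) = 1716 - 3*(-2657 - 360)/758 = 1716 - 3*(-3017)/758 = 1716 - 1*(-9051/758) = 1716 + 9051/758 = 1309779/758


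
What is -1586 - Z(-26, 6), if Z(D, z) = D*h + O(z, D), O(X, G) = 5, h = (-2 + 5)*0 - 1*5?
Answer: -1721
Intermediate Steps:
h = -5 (h = 3*0 - 5 = 0 - 5 = -5)
Z(D, z) = 5 - 5*D (Z(D, z) = D*(-5) + 5 = -5*D + 5 = 5 - 5*D)
-1586 - Z(-26, 6) = -1586 - (5 - 5*(-26)) = -1586 - (5 + 130) = -1586 - 1*135 = -1586 - 135 = -1721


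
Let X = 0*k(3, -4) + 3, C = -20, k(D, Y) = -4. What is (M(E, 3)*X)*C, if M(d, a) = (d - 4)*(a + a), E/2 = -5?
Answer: 5040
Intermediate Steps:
E = -10 (E = 2*(-5) = -10)
X = 3 (X = 0*(-4) + 3 = 0 + 3 = 3)
M(d, a) = 2*a*(-4 + d) (M(d, a) = (-4 + d)*(2*a) = 2*a*(-4 + d))
(M(E, 3)*X)*C = ((2*3*(-4 - 10))*3)*(-20) = ((2*3*(-14))*3)*(-20) = -84*3*(-20) = -252*(-20) = 5040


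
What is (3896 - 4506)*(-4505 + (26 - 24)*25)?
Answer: 2717550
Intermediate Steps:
(3896 - 4506)*(-4505 + (26 - 24)*25) = -610*(-4505 + 2*25) = -610*(-4505 + 50) = -610*(-4455) = 2717550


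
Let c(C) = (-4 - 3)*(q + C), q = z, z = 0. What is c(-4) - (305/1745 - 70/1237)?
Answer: 12036937/431713 ≈ 27.882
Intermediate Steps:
q = 0
c(C) = -7*C (c(C) = (-4 - 3)*(0 + C) = -7*C)
c(-4) - (305/1745 - 70/1237) = -7*(-4) - (305/1745 - 70/1237) = 28 - (305*(1/1745) - 70*1/1237) = 28 - (61/349 - 70/1237) = 28 - 1*51027/431713 = 28 - 51027/431713 = 12036937/431713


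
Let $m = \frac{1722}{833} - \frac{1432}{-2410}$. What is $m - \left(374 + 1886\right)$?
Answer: $- \frac{323691066}{143395} \approx -2257.3$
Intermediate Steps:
$m = \frac{381634}{143395}$ ($m = 1722 \cdot \frac{1}{833} - - \frac{716}{1205} = \frac{246}{119} + \frac{716}{1205} = \frac{381634}{143395} \approx 2.6614$)
$m - \left(374 + 1886\right) = \frac{381634}{143395} - \left(374 + 1886\right) = \frac{381634}{143395} - 2260 = - \frac{323691066}{143395}$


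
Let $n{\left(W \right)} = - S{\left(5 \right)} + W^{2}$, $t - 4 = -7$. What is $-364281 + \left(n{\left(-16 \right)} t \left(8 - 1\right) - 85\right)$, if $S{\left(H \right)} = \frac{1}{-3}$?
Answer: $-369749$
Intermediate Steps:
$S{\left(H \right)} = - \frac{1}{3}$
$t = -3$ ($t = 4 - 7 = -3$)
$n{\left(W \right)} = \frac{1}{3} + W^{2}$ ($n{\left(W \right)} = \left(-1\right) \left(- \frac{1}{3}\right) + W^{2} = \frac{1}{3} + W^{2}$)
$-364281 + \left(n{\left(-16 \right)} t \left(8 - 1\right) - 85\right) = -364281 + \left(\left(\frac{1}{3} + \left(-16\right)^{2}\right) \left(- 3 \left(8 - 1\right)\right) - 85\right) = -364281 + \left(\left(\frac{1}{3} + 256\right) \left(\left(-3\right) 7\right) - 85\right) = -364281 + \left(\frac{769}{3} \left(-21\right) - 85\right) = -364281 - 5468 = -369749$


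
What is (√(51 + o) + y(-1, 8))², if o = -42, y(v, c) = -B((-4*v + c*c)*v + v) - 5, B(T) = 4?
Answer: 36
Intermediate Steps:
y(v, c) = -9 (y(v, c) = -1*4 - 5 = -4 - 5 = -9)
(√(51 + o) + y(-1, 8))² = (√(51 - 42) - 9)² = (√9 - 9)² = (3 - 9)² = (-6)² = 36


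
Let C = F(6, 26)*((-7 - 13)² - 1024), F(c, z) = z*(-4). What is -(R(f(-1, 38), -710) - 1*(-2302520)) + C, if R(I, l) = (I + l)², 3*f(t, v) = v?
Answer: -24515080/9 ≈ -2.7239e+6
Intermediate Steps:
f(t, v) = v/3
F(c, z) = -4*z
C = 64896 (C = (-4*26)*((-7 - 13)² - 1024) = -104*((-20)² - 1024) = -104*(400 - 1024) = -104*(-624) = 64896)
-(R(f(-1, 38), -710) - 1*(-2302520)) + C = -(((⅓)*38 - 710)² - 1*(-2302520)) + 64896 = -((38/3 - 710)² + 2302520) + 64896 = -((-2092/3)² + 2302520) + 64896 = -(4376464/9 + 2302520) + 64896 = -1*25099144/9 + 64896 = -25099144/9 + 64896 = -24515080/9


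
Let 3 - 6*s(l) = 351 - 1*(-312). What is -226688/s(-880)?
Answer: 10304/5 ≈ 2060.8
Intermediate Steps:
s(l) = -110 (s(l) = ½ - (351 - 1*(-312))/6 = ½ - (351 + 312)/6 = ½ - ⅙*663 = ½ - 221/2 = -110)
-226688/s(-880) = -226688/(-110) = -226688*(-1/110) = 10304/5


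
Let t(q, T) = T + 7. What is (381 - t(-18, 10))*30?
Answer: 10920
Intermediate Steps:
t(q, T) = 7 + T
(381 - t(-18, 10))*30 = (381 - (7 + 10))*30 = (381 - 1*17)*30 = (381 - 17)*30 = 364*30 = 10920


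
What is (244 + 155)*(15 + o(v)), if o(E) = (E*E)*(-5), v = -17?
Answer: -570570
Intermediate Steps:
o(E) = -5*E² (o(E) = E²*(-5) = -5*E²)
(244 + 155)*(15 + o(v)) = (244 + 155)*(15 - 5*(-17)²) = 399*(15 - 5*289) = 399*(15 - 1445) = 399*(-1430) = -570570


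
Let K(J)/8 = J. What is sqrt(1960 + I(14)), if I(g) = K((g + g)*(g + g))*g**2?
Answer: 42*sqrt(698) ≈ 1109.6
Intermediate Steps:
K(J) = 8*J
I(g) = 32*g**4 (I(g) = (8*((g + g)*(g + g)))*g**2 = (8*((2*g)*(2*g)))*g**2 = (8*(4*g**2))*g**2 = (32*g**2)*g**2 = 32*g**4)
sqrt(1960 + I(14)) = sqrt(1960 + 32*14**4) = sqrt(1960 + 32*38416) = sqrt(1960 + 1229312) = sqrt(1231272) = 42*sqrt(698)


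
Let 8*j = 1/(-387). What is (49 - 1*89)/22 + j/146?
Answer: -9040331/4972176 ≈ -1.8182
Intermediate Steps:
j = -1/3096 (j = (⅛)/(-387) = (⅛)*(-1/387) = -1/3096 ≈ -0.00032300)
(49 - 1*89)/22 + j/146 = (49 - 1*89)/22 - 1/3096/146 = (49 - 89)*(1/22) - 1/3096*1/146 = -40*1/22 - 1/452016 = -20/11 - 1/452016 = -9040331/4972176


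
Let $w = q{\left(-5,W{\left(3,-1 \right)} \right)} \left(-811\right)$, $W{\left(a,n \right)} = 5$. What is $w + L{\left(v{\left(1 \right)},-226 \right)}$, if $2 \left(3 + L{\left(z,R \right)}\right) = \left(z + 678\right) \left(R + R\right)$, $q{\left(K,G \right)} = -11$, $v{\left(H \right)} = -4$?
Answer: $-143406$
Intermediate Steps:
$L{\left(z,R \right)} = -3 + R \left(678 + z\right)$ ($L{\left(z,R \right)} = -3 + \frac{\left(z + 678\right) \left(R + R\right)}{2} = -3 + \frac{\left(678 + z\right) 2 R}{2} = -3 + \frac{2 R \left(678 + z\right)}{2} = -3 + R \left(678 + z\right)$)
$w = 8921$ ($w = \left(-11\right) \left(-811\right) = 8921$)
$w + L{\left(v{\left(1 \right)},-226 \right)} = 8921 - 152327 = -143406$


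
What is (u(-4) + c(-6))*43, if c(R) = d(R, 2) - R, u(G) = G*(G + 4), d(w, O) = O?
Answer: 344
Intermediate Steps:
u(G) = G*(4 + G)
c(R) = 2 - R
(u(-4) + c(-6))*43 = (-4*(4 - 4) + (2 - 1*(-6)))*43 = (-4*0 + (2 + 6))*43 = (0 + 8)*43 = 8*43 = 344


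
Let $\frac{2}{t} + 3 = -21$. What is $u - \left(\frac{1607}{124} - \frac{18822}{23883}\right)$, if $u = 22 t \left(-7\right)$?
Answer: $\frac{1959761}{2961492} \approx 0.66175$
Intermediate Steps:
$t = - \frac{1}{12}$ ($t = \frac{2}{-3 - 21} = \frac{2}{-24} = 2 \left(- \frac{1}{24}\right) = - \frac{1}{12} \approx -0.083333$)
$u = \frac{77}{6}$ ($u = 22 \left(- \frac{1}{12}\right) \left(-7\right) = \left(- \frac{11}{6}\right) \left(-7\right) = \frac{77}{6} \approx 12.833$)
$u - \left(\frac{1607}{124} - \frac{18822}{23883}\right) = \frac{77}{6} - \left(\frac{1607}{124} - \frac{18822}{23883}\right) = \frac{77}{6} - \left(1607 \cdot \frac{1}{124} - \frac{6274}{7961}\right) = \frac{77}{6} - \left(\frac{1607}{124} - \frac{6274}{7961}\right) = \frac{77}{6} - \frac{12015351}{987164} = \frac{1959761}{2961492}$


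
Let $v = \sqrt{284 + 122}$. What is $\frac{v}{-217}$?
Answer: $- \frac{\sqrt{406}}{217} \approx -0.092855$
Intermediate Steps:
$v = \sqrt{406} \approx 20.149$
$\frac{v}{-217} = \frac{\sqrt{406}}{-217} = \sqrt{406} \left(- \frac{1}{217}\right) = - \frac{\sqrt{406}}{217}$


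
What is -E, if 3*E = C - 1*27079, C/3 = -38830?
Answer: 143569/3 ≈ 47856.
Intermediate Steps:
C = -116490 (C = 3*(-38830) = -116490)
E = -143569/3 (E = (-116490 - 1*27079)/3 = (-116490 - 27079)/3 = (⅓)*(-143569) = -143569/3 ≈ -47856.)
-E = -1*(-143569/3) = 143569/3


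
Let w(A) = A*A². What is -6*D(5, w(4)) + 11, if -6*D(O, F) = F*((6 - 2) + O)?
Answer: 587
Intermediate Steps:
w(A) = A³
D(O, F) = -F*(4 + O)/6 (D(O, F) = -F*((6 - 2) + O)/6 = -F*(4 + O)/6)
-6*D(5, w(4)) + 11 = -(-1)*4³*(4 + 5) + 11 = -(-1)*64*9 + 11 = -6*(-96) + 11 = 576 + 11 = 587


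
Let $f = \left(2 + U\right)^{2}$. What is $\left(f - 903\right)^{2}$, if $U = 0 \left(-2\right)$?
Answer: $808201$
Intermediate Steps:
$U = 0$
$f = 4$ ($f = \left(2 + 0\right)^{2} = 2^{2} = 4$)
$\left(f - 903\right)^{2} = \left(4 - 903\right)^{2} = \left(-899\right)^{2} = 808201$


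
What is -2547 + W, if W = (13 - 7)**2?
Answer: -2511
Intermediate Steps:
W = 36 (W = 6**2 = 36)
-2547 + W = -2547 + 36 = -2511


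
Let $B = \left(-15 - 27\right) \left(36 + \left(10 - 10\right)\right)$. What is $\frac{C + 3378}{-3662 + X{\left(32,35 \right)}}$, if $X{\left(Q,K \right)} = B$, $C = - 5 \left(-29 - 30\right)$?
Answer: $- \frac{3673}{5174} \approx -0.7099$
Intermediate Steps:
$C = 295$ ($C = \left(-5\right) \left(-59\right) = 295$)
$B = -1512$ ($B = - 42 \left(36 + \left(10 - 10\right)\right) = - 42 \left(36 + 0\right) = \left(-42\right) 36 = -1512$)
$X{\left(Q,K \right)} = -1512$
$\frac{C + 3378}{-3662 + X{\left(32,35 \right)}} = \frac{295 + 3378}{-3662 - 1512} = \frac{3673}{-5174} = 3673 \left(- \frac{1}{5174}\right) = - \frac{3673}{5174}$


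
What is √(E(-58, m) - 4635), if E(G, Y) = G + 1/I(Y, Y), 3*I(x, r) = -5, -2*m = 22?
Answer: 2*I*√29335/5 ≈ 68.51*I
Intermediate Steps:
m = -11 (m = -½*22 = -11)
I(x, r) = -5/3 (I(x, r) = (⅓)*(-5) = -5/3)
E(G, Y) = -⅗ + G (E(G, Y) = G + 1/(-5/3) = G + 1*(-⅗) = G - ⅗ = -⅗ + G)
√(E(-58, m) - 4635) = √((-⅗ - 58) - 4635) = √(-293/5 - 4635) = √(-23468/5) = 2*I*√29335/5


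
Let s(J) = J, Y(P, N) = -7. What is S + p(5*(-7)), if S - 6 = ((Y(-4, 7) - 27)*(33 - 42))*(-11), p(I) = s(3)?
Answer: -3357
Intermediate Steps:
p(I) = 3
S = -3360 (S = 6 + ((-7 - 27)*(33 - 42))*(-11) = 6 - 34*(-9)*(-11) = 6 + 306*(-11) = 6 - 3366 = -3360)
S + p(5*(-7)) = -3360 + 3 = -3357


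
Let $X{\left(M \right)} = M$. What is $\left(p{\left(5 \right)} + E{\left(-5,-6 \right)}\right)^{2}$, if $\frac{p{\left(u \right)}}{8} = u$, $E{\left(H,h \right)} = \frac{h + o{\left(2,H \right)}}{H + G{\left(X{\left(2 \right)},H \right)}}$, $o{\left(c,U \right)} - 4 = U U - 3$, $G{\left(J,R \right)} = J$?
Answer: $\frac{10000}{9} \approx 1111.1$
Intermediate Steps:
$o{\left(c,U \right)} = 1 + U^{2}$ ($o{\left(c,U \right)} = 4 + \left(U U - 3\right) = 4 + \left(U^{2} - 3\right) = 4 + \left(-3 + U^{2}\right) = 1 + U^{2}$)
$E{\left(H,h \right)} = \frac{1 + h + H^{2}}{2 + H}$ ($E{\left(H,h \right)} = \frac{h + \left(1 + H^{2}\right)}{H + 2} = \frac{1 + h + H^{2}}{2 + H}$)
$p{\left(u \right)} = 8 u$
$\left(p{\left(5 \right)} + E{\left(-5,-6 \right)}\right)^{2} = \left(8 \cdot 5 + \frac{1 - 6 + \left(-5\right)^{2}}{2 - 5}\right)^{2} = \left(40 + \frac{1 - 6 + 25}{-3}\right)^{2} = \left(40 - \frac{20}{3}\right)^{2} = \left(\frac{100}{3}\right)^{2} = \frac{10000}{9}$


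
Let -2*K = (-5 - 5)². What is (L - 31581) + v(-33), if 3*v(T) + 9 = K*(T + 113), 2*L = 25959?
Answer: -119627/6 ≈ -19938.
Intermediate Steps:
L = 25959/2 (L = (½)*25959 = 25959/2 ≈ 12980.)
K = -50 (K = -(-5 - 5)²/2 = -½*(-10)² = -½*100 = -50)
v(T) = -5659/3 - 50*T/3 (v(T) = -3 + (-50*(T + 113))/3 = -3 + (-50*(113 + T))/3 = -3 + (-5650 - 50*T)/3 = -3 + (-5650/3 - 50*T/3) = -5659/3 - 50*T/3)
(L - 31581) + v(-33) = (25959/2 - 31581) + (-5659/3 - 50/3*(-33)) = -37203/2 + (-5659/3 + 550) = -37203/2 - 4009/3 = -119627/6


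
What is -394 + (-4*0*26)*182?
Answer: -394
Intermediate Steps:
-394 + (-4*0*26)*182 = -394 + (0*26)*182 = -394 + 0*182 = -394 + 0 = -394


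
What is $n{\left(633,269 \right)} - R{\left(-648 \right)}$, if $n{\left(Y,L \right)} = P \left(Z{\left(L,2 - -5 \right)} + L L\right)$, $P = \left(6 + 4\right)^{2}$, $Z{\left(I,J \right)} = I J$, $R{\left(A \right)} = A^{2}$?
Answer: $7004496$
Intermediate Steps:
$P = 100$ ($P = 10^{2} = 100$)
$n{\left(Y,L \right)} = 100 L^{2} + 700 L$ ($n{\left(Y,L \right)} = 100 \left(L \left(2 - -5\right) + L L\right) = 100 \left(L \left(2 + 5\right) + L^{2}\right) = 100 \left(L 7 + L^{2}\right) = 100 \left(7 L + L^{2}\right) = 100 \left(L^{2} + 7 L\right) = 100 L^{2} + 700 L$)
$n{\left(633,269 \right)} - R{\left(-648 \right)} = 100 \cdot 269 \left(7 + 269\right) - \left(-648\right)^{2} = 100 \cdot 269 \cdot 276 - 419904 = 7424400 - 419904 = 7004496$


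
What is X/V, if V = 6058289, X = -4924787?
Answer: -4924787/6058289 ≈ -0.81290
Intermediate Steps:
X/V = -4924787/6058289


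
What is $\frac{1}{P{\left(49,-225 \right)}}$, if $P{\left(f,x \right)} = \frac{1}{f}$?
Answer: $49$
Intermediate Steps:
$\frac{1}{P{\left(49,-225 \right)}} = \frac{1}{\frac{1}{49}} = 49$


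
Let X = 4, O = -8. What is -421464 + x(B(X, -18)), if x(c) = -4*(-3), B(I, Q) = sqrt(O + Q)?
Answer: -421452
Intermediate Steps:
B(I, Q) = sqrt(-8 + Q)
x(c) = 12
-421464 + x(B(X, -18)) = -421464 + 12 = -421452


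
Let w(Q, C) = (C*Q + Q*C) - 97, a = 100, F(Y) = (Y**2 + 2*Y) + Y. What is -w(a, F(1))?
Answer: -703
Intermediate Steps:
F(Y) = Y**2 + 3*Y
w(Q, C) = -97 + 2*C*Q (w(Q, C) = (C*Q + C*Q) - 97 = 2*C*Q - 97 = -97 + 2*C*Q)
-w(a, F(1)) = -(-97 + 2*(1*(3 + 1))*100) = -(-97 + 2*(1*4)*100) = -(-97 + 2*4*100) = -(-97 + 800) = -1*703 = -703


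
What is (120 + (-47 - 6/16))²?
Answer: 337561/64 ≈ 5274.4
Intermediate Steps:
(120 + (-47 - 6/16))² = (120 + (-47 - 1*3/8))² = (120 + (-47 - 3/8))² = (120 - 379/8)² = (581/8)² = 337561/64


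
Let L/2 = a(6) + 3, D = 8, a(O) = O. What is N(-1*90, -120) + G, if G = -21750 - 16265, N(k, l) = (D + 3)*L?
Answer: -37817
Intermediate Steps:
L = 18 (L = 2*(6 + 3) = 2*9 = 18)
N(k, l) = 198 (N(k, l) = (8 + 3)*18 = 11*18 = 198)
G = -38015
N(-1*90, -120) + G = 198 - 38015 = -37817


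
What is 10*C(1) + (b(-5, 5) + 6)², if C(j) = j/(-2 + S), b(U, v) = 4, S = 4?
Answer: 105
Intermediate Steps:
C(j) = j/2 (C(j) = j/(-2 + 4) = j/2)
10*C(1) + (b(-5, 5) + 6)² = 10*((½)*1) + (4 + 6)² = 10*(½) + 10² = 5 + 100 = 105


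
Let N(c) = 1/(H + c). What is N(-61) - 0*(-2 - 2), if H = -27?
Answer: -1/88 ≈ -0.011364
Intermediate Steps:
N(c) = 1/(-27 + c)
N(-61) - 0*(-2 - 2) = 1/(-27 - 61) - 0*(-2 - 2) = 1/(-88) - 0*(-4) = -1/88 - 3*0 = -1/88 + 0 = -1/88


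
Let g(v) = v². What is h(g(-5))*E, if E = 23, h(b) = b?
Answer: 575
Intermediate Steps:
h(g(-5))*E = (-5)²*23 = 25*23 = 575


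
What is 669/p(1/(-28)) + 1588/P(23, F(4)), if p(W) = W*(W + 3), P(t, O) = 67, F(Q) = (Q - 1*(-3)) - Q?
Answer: -35009428/5561 ≈ -6295.5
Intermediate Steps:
F(Q) = 3 (F(Q) = (Q + 3) - Q = (3 + Q) - Q = 3)
p(W) = W*(3 + W)
669/p(1/(-28)) + 1588/P(23, F(4)) = 669/(((3 + 1/(-28))/(-28))) + 1588/67 = 669/((-(3 - 1/28)/28)) + 1588*(1/67) = 669/((-1/28*83/28)) + 1588/67 = 669/(-83/784) + 1588/67 = 669*(-784/83) + 1588/67 = -524496/83 + 1588/67 = -35009428/5561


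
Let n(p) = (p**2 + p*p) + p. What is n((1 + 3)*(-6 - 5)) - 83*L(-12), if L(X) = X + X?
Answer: 5820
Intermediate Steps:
L(X) = 2*X
n(p) = p + 2*p**2 (n(p) = (p**2 + p**2) + p = 2*p**2 + p = p + 2*p**2)
n((1 + 3)*(-6 - 5)) - 83*L(-12) = ((1 + 3)*(-6 - 5))*(1 + 2*((1 + 3)*(-6 - 5))) - 166*(-12) = (4*(-11))*(1 + 2*(4*(-11))) - 83*(-24) = -44*(1 + 2*(-44)) + 1992 = -44*(1 - 88) + 1992 = -44*(-87) + 1992 = 3828 + 1992 = 5820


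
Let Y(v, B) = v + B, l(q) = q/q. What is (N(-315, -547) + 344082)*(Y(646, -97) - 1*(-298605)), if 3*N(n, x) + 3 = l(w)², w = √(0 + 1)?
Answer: 102933307192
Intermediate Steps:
w = 1 (w = √1 = 1)
l(q) = 1
Y(v, B) = B + v
N(n, x) = -⅔ (N(n, x) = -1 + (⅓)*1² = -1 + (⅓)*1 = -1 + ⅓ = -⅔)
(N(-315, -547) + 344082)*(Y(646, -97) - 1*(-298605)) = (-⅔ + 344082)*((-97 + 646) - 1*(-298605)) = 1032244*(549 + 298605)/3 = (1032244/3)*299154 = 102933307192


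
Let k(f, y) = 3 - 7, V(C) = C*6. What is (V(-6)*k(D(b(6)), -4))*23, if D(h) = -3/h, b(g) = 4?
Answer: 3312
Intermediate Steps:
V(C) = 6*C
k(f, y) = -4
(V(-6)*k(D(b(6)), -4))*23 = ((6*(-6))*(-4))*23 = -36*(-4)*23 = 144*23 = 3312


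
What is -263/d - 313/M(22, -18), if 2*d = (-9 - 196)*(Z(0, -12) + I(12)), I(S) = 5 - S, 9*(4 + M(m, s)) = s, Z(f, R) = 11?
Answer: 32477/615 ≈ 52.808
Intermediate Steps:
M(m, s) = -4 + s/9
d = -410 (d = ((-9 - 196)*(11 + (5 - 1*12)))/2 = (-205*(11 + (5 - 12)))/2 = (-205*(11 - 7))/2 = (-205*4)/2 = (½)*(-820) = -410)
-263/d - 313/M(22, -18) = -263/(-410) - 313/(-4 + (⅑)*(-18)) = -263*(-1/410) - 313/(-4 - 2) = 263/410 - 313/(-6) = 263/410 - 313*(-⅙) = 263/410 + 313/6 = 32477/615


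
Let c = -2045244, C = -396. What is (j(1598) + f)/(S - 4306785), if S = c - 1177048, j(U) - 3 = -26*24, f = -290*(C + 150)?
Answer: -70719/7529077 ≈ -0.0093928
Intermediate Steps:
f = 71340 (f = -290*(-396 + 150) = -290*(-246) = 71340)
j(U) = -621 (j(U) = 3 - 26*24 = 3 - 624 = -621)
S = -3222292 (S = -2045244 - 1177048 = -3222292)
(j(1598) + f)/(S - 4306785) = (-621 + 71340)/(-3222292 - 4306785) = 70719/(-7529077) = 70719*(-1/7529077) = -70719/7529077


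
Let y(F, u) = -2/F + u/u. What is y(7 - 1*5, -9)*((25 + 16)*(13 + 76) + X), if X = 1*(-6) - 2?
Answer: 0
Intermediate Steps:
y(F, u) = 1 - 2/F (y(F, u) = -2/F + 1 = 1 - 2/F)
X = -8 (X = -6 - 2 = -8)
y(7 - 1*5, -9)*((25 + 16)*(13 + 76) + X) = ((-2 + (7 - 1*5))/(7 - 1*5))*((25 + 16)*(13 + 76) - 8) = ((-2 + (7 - 5))/(7 - 5))*(41*89 - 8) = ((-2 + 2)/2)*(3649 - 8) = ((½)*0)*3641 = 0*3641 = 0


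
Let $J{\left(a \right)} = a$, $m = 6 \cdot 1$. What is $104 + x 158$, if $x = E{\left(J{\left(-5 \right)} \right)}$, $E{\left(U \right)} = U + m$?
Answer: $262$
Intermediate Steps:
$m = 6$
$E{\left(U \right)} = 6 + U$ ($E{\left(U \right)} = U + 6 = 6 + U$)
$x = 1$ ($x = 6 - 5 = 1$)
$104 + x 158 = 104 + 1 \cdot 158 = 104 + 158 = 262$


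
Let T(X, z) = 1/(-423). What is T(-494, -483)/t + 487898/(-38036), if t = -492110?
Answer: -12695260252988/989708748885 ≈ -12.827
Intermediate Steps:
T(X, z) = -1/423
T(-494, -483)/t + 487898/(-38036) = -1/423/(-492110) + 487898/(-38036) = -1/423*(-1/492110) + 487898*(-1/38036) = 1/208162530 - 243949/19018 = -12695260252988/989708748885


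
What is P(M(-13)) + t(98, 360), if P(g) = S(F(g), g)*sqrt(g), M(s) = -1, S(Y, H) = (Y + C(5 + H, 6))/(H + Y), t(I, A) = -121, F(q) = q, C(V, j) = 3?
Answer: -121 - I ≈ -121.0 - 1.0*I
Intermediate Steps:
S(Y, H) = (3 + Y)/(H + Y) (S(Y, H) = (Y + 3)/(H + Y) = (3 + Y)/(H + Y))
P(g) = (3 + g)/(2*sqrt(g)) (P(g) = ((3 + g)/(g + g))*sqrt(g) = ((3 + g)/((2*g)))*sqrt(g) = ((1/(2*g))*(3 + g))*sqrt(g) = ((3 + g)/(2*g))*sqrt(g) = (3 + g)/(2*sqrt(g)))
P(M(-13)) + t(98, 360) = (3 - 1)/(2*sqrt(-1)) - 121 = (1/2)*(-I)*2 - 121 = -I - 121 = -121 - I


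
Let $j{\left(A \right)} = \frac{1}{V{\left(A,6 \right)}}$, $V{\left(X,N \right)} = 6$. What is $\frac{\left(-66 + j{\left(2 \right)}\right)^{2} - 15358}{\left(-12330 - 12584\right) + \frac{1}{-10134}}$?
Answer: $\frac{223433869}{504956954} \approx 0.44248$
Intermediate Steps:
$j{\left(A \right)} = \frac{1}{6}$
$\frac{\left(-66 + j{\left(2 \right)}\right)^{2} - 15358}{\left(-12330 - 12584\right) + \frac{1}{-10134}} = \frac{\left(-66 + \frac{1}{6}\right)^{2} - 15358}{\left(-12330 - 12584\right) + \frac{1}{-10134}} = \frac{\left(- \frac{395}{6}\right)^{2} - 15358}{\left(-12330 - 12584\right) - \frac{1}{10134}} = \frac{\frac{156025}{36} - 15358}{-24914 - \frac{1}{10134}} = - \frac{396863}{36 \left(- \frac{252478477}{10134}\right)} = \left(- \frac{396863}{36}\right) \left(- \frac{10134}{252478477}\right) = \frac{223433869}{504956954}$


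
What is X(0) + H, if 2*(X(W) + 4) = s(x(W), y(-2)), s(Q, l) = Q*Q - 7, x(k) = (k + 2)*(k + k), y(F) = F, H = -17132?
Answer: -34279/2 ≈ -17140.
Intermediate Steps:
x(k) = 2*k*(2 + k) (x(k) = (2 + k)*(2*k) = 2*k*(2 + k))
s(Q, l) = -7 + Q² (s(Q, l) = Q² - 7 = -7 + Q²)
X(W) = -15/2 + 2*W²*(2 + W)² (X(W) = -4 + (-7 + (2*W*(2 + W))²)/2 = -4 + (-7 + 4*W²*(2 + W)²)/2 = -4 + (-7/2 + 2*W²*(2 + W)²) = -15/2 + 2*W²*(2 + W)²)
X(0) + H = (-15/2 + 2*0²*(2 + 0)²) - 17132 = (-15/2 + 2*0*2²) - 17132 = (-15/2 + 2*0*4) - 17132 = (-15/2 + 0) - 17132 = -15/2 - 17132 = -34279/2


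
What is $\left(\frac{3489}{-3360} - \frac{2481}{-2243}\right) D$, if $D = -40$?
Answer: $- \frac{170111}{62804} \approx -2.7086$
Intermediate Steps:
$\left(\frac{3489}{-3360} - \frac{2481}{-2243}\right) D = \left(\frac{3489}{-3360} - \frac{2481}{-2243}\right) \left(-40\right) = \left(3489 \left(- \frac{1}{3360}\right) - - \frac{2481}{2243}\right) \left(-40\right) = \left(- \frac{1163}{1120} + \frac{2481}{2243}\right) \left(-40\right) = \frac{170111}{2512160} \left(-40\right) = - \frac{170111}{62804}$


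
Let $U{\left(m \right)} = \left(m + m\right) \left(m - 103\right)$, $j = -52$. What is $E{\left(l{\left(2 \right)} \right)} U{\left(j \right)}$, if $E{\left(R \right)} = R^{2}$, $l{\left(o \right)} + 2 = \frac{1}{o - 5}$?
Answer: $\frac{789880}{9} \approx 87765.0$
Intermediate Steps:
$U{\left(m \right)} = 2 m \left(-103 + m\right)$
$l{\left(o \right)} = -2 + \frac{1}{-5 + o}$ ($l{\left(o \right)} = -2 + \frac{1}{o - 5} = -2 + \frac{1}{-5 + o}$)
$E{\left(l{\left(2 \right)} \right)} U{\left(j \right)} = \left(\frac{11 - 4}{-5 + 2}\right)^{2} \cdot 2 \left(-52\right) \left(-103 - 52\right) = \left(\frac{11 - 4}{-3}\right)^{2} \cdot 2 \left(-52\right) \left(-155\right) = \left(\left(- \frac{1}{3}\right) 7\right)^{2} \cdot 16120 = \left(- \frac{7}{3}\right)^{2} \cdot 16120 = \frac{49}{9} \cdot 16120 = \frac{789880}{9}$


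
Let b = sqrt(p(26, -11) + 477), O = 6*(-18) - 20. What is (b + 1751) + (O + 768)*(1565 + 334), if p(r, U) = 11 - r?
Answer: 1217111 + sqrt(462) ≈ 1.2171e+6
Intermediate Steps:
O = -128 (O = -108 - 20 = -128)
b = sqrt(462) (b = sqrt((11 - 1*26) + 477) = sqrt((11 - 26) + 477) = sqrt(-15 + 477) = sqrt(462) ≈ 21.494)
(b + 1751) + (O + 768)*(1565 + 334) = (sqrt(462) + 1751) + (-128 + 768)*(1565 + 334) = (1751 + sqrt(462)) + 640*1899 = (1751 + sqrt(462)) + 1215360 = 1217111 + sqrt(462)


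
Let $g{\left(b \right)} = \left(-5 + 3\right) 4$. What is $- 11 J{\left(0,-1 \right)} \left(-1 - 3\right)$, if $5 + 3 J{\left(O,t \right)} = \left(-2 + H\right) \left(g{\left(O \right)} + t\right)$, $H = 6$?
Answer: $- \frac{1804}{3} \approx -601.33$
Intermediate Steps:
$g{\left(b \right)} = -8$ ($g{\left(b \right)} = \left(-2\right) 4 = -8$)
$J{\left(O,t \right)} = - \frac{37}{3} + \frac{4 t}{3}$ ($J{\left(O,t \right)} = - \frac{5}{3} + \frac{\left(-2 + 6\right) \left(-8 + t\right)}{3} = - \frac{5}{3} + \frac{4 \left(-8 + t\right)}{3} = - \frac{5}{3} + \frac{-32 + 4 t}{3} = - \frac{5}{3} + \left(- \frac{32}{3} + \frac{4 t}{3}\right) = - \frac{37}{3} + \frac{4 t}{3}$)
$- 11 J{\left(0,-1 \right)} \left(-1 - 3\right) = - 11 \left(- \frac{37}{3} + \frac{4}{3} \left(-1\right)\right) \left(-1 - 3\right) = - 11 \left(- \frac{37}{3} - \frac{4}{3}\right) \left(-4\right) = \left(-11\right) \left(- \frac{41}{3}\right) \left(-4\right) = \frac{451}{3} \left(-4\right) = - \frac{1804}{3}$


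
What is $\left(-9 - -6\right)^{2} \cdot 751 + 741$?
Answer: $7500$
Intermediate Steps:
$\left(-9 - -6\right)^{2} \cdot 751 + 741 = \left(-9 + 6\right)^{2} \cdot 751 + 741 = \left(-3\right)^{2} \cdot 751 + 741 = 9 \cdot 751 + 741 = 6759 + 741 = 7500$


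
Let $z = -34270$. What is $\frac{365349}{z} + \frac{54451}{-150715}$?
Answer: $- \frac{11385922061}{1033000610} \approx -11.022$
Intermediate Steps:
$\frac{365349}{z} + \frac{54451}{-150715} = \frac{365349}{-34270} + \frac{54451}{-150715} = 365349 \left(- \frac{1}{34270}\right) + 54451 \left(- \frac{1}{150715}\right) = - \frac{365349}{34270} - \frac{54451}{150715} = - \frac{11385922061}{1033000610}$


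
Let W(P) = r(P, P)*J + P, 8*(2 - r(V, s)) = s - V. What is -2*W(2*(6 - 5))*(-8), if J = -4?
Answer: -96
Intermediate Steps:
r(V, s) = 2 - s/8 + V/8 (r(V, s) = 2 - (s - V)/8 = 2 + (-s/8 + V/8) = 2 - s/8 + V/8)
W(P) = -8 + P (W(P) = (2 - P/8 + P/8)*(-4) + P = 2*(-4) + P = -8 + P)
-2*W(2*(6 - 5))*(-8) = -2*(-8 + 2*(6 - 5))*(-8) = -2*(-8 + 2*1)*(-8) = -2*(-8 + 2)*(-8) = -2*(-6)*(-8) = 12*(-8) = -96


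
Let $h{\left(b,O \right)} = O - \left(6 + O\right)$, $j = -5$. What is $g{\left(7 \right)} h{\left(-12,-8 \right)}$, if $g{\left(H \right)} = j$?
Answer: $30$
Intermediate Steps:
$h{\left(b,O \right)} = -6$ ($h{\left(b,O \right)} = O - \left(6 + O\right) = -6$)
$g{\left(H \right)} = -5$
$g{\left(7 \right)} h{\left(-12,-8 \right)} = \left(-5\right) \left(-6\right) = 30$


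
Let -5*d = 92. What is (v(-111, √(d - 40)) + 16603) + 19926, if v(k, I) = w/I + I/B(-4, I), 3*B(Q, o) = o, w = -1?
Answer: 36532 + I*√365/146 ≈ 36532.0 + 0.13086*I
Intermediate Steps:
B(Q, o) = o/3
d = -92/5 (d = -⅕*92 = -92/5 ≈ -18.400)
v(k, I) = 3 - 1/I (v(k, I) = -1/I + I/((I/3)) = -1/I + I*(3/I) = -1/I + 3 = 3 - 1/I)
(v(-111, √(d - 40)) + 16603) + 19926 = ((3 - 1/(√(-92/5 - 40))) + 16603) + 19926 = ((3 - 1/(√(-292/5))) + 16603) + 19926 = ((3 - 1/(2*I*√365/5)) + 16603) + 19926 = ((3 - (-1)*I*√365/146) + 16603) + 19926 = ((3 + I*√365/146) + 16603) + 19926 = (16606 + I*√365/146) + 19926 = 36532 + I*√365/146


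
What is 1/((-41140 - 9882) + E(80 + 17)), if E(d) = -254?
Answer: -1/51276 ≈ -1.9502e-5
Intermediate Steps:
1/((-41140 - 9882) + E(80 + 17)) = 1/((-41140 - 9882) - 254) = 1/(-51022 - 254) = 1/(-51276) = -1/51276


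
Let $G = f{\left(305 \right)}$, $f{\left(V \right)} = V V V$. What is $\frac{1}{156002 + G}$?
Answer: $\frac{1}{28528627} \approx 3.5052 \cdot 10^{-8}$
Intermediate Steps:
$f{\left(V \right)} = V^{3}$ ($f{\left(V \right)} = V^{2} V = V^{3}$)
$G = 28372625$ ($G = 305^{3} = 28372625$)
$\frac{1}{156002 + G} = \frac{1}{156002 + 28372625} = \frac{1}{28528627}$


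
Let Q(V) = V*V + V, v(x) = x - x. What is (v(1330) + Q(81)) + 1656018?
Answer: 1662660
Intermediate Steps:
v(x) = 0
Q(V) = V + V² (Q(V) = V² + V = V + V²)
(v(1330) + Q(81)) + 1656018 = (0 + 81*(1 + 81)) + 1656018 = (0 + 81*82) + 1656018 = (0 + 6642) + 1656018 = 6642 + 1656018 = 1662660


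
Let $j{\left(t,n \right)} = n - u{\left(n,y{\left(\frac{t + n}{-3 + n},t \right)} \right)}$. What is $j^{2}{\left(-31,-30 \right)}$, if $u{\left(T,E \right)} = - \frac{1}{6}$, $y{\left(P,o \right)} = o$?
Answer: $\frac{32041}{36} \approx 890.03$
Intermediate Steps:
$u{\left(T,E \right)} = - \frac{1}{6}$ ($u{\left(T,E \right)} = \left(-1\right) \frac{1}{6} = - \frac{1}{6}$)
$j{\left(t,n \right)} = \frac{1}{6} + n$ ($j{\left(t,n \right)} = n - - \frac{1}{6} = n + \frac{1}{6} = \frac{1}{6} + n$)
$j^{2}{\left(-31,-30 \right)} = \left(\frac{1}{6} - 30\right)^{2} = \left(- \frac{179}{6}\right)^{2} = \frac{32041}{36}$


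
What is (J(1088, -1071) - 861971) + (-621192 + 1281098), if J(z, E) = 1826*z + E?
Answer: 1783552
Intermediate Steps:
J(z, E) = E + 1826*z
(J(1088, -1071) - 861971) + (-621192 + 1281098) = ((-1071 + 1826*1088) - 861971) + (-621192 + 1281098) = ((-1071 + 1986688) - 861971) + 659906 = (1985617 - 861971) + 659906 = 1123646 + 659906 = 1783552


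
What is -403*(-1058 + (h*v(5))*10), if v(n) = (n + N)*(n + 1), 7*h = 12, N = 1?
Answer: 1243658/7 ≈ 1.7767e+5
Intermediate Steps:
h = 12/7 (h = (⅐)*12 = 12/7 ≈ 1.7143)
v(n) = (1 + n)² (v(n) = (n + 1)*(n + 1) = (1 + n)*(1 + n) = (1 + n)²)
-403*(-1058 + (h*v(5))*10) = -403*(-1058 + (12*(1 + 5² + 2*5)/7)*10) = -403*(-1058 + (12*(1 + 25 + 10)/7)*10) = -403*(-1058 + ((12/7)*36)*10) = -403*(-1058 + (432/7)*10) = -403*(-1058 + 4320/7) = -403*(-3086/7) = 1243658/7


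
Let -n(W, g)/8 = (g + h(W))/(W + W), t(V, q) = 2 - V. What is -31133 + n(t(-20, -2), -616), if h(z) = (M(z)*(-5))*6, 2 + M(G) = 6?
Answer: -340991/11 ≈ -30999.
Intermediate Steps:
M(G) = 4 (M(G) = -2 + 6 = 4)
h(z) = -120 (h(z) = (4*(-5))*6 = -20*6 = -120)
n(W, g) = -4*(-120 + g)/W (n(W, g) = -8*(g - 120)/(W + W) = -8*(-120 + g)/(2*W) = -8*(-120 + g)*1/(2*W) = -4*(-120 + g)/W)
-31133 + n(t(-20, -2), -616) = -31133 + 4*(120 - 1*(-616))/(2 - 1*(-20)) = -31133 + 4*(120 + 616)/(2 + 20) = -31133 + 4*736/22 = -31133 + 4*(1/22)*736 = -31133 + 1472/11 = -340991/11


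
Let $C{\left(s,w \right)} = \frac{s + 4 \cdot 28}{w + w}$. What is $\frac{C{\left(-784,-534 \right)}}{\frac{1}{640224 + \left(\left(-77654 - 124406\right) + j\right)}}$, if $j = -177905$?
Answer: $\frac{14574504}{89} \approx 1.6376 \cdot 10^{5}$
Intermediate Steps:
$C{\left(s,w \right)} = \frac{112 + s}{2 w}$ ($C{\left(s,w \right)} = \frac{s + 112}{2 w} = \left(112 + s\right) \frac{1}{2 w} = \frac{112 + s}{2 w}$)
$\frac{C{\left(-784,-534 \right)}}{\frac{1}{640224 + \left(\left(-77654 - 124406\right) + j\right)}} = \frac{\frac{1}{2} \frac{1}{-534} \left(112 - 784\right)}{\frac{1}{640224 - 379965}} = \frac{\frac{1}{2} \left(- \frac{1}{534}\right) \left(-672\right)}{\frac{1}{640224 - 379965}} = \frac{56}{89 \frac{1}{640224 - 379965}} = \frac{56}{89 \cdot \frac{1}{260259}} = \frac{56 \frac{1}{\frac{1}{260259}}}{89} = \frac{56}{89} \cdot 260259 = \frac{14574504}{89}$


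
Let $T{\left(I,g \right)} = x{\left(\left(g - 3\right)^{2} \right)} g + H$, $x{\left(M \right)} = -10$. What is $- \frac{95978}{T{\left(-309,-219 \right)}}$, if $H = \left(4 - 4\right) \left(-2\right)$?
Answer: $- \frac{47989}{1095} \approx -43.826$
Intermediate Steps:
$H = 0$ ($H = 0 \left(-2\right) = 0$)
$T{\left(I,g \right)} = - 10 g$ ($T{\left(I,g \right)} = - 10 g + 0 = - 10 g$)
$- \frac{95978}{T{\left(-309,-219 \right)}} = - \frac{95978}{\left(-10\right) \left(-219\right)} = - \frac{95978}{2190} = \left(-95978\right) \frac{1}{2190} = - \frac{47989}{1095}$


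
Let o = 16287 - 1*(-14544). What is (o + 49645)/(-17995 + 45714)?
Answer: 80476/27719 ≈ 2.9033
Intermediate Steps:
o = 30831 (o = 16287 + 14544 = 30831)
(o + 49645)/(-17995 + 45714) = (30831 + 49645)/(-17995 + 45714) = 80476/27719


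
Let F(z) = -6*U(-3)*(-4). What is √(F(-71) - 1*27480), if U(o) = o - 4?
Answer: 96*I*√3 ≈ 166.28*I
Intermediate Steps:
U(o) = -4 + o
F(z) = -168 (F(z) = -6*(-4 - 3)*(-4) = -6*(-7)*(-4) = 42*(-4) = -168)
√(F(-71) - 1*27480) = √(-168 - 1*27480) = √(-168 - 27480) = √(-27648) = 96*I*√3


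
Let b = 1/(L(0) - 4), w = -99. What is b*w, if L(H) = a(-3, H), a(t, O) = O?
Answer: 99/4 ≈ 24.750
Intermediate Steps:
L(H) = H
b = -¼ (b = 1/(0 - 4) = 1/(-4) = -¼ ≈ -0.25000)
b*w = -¼*(-99) = 99/4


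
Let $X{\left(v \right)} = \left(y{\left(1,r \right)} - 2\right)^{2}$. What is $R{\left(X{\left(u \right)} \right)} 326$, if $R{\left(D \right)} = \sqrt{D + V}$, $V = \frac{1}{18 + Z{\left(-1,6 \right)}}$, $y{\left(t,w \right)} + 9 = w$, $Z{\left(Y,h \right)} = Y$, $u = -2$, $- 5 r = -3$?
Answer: $\frac{326 \sqrt{781881}}{85} \approx 3391.3$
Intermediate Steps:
$r = \frac{3}{5}$ ($r = \left(- \frac{1}{5}\right) \left(-3\right) = \frac{3}{5} \approx 0.6$)
$y{\left(t,w \right)} = -9 + w$
$X{\left(v \right)} = \frac{2704}{25}$ ($X{\left(v \right)} = \left(\left(-9 + \frac{3}{5}\right) - 2\right)^{2} = \left(- \frac{42}{5} - 2\right)^{2} = \left(- \frac{52}{5}\right)^{2} = \frac{2704}{25}$)
$V = \frac{1}{17}$ ($V = \frac{1}{18 - 1} = \frac{1}{17} \approx 0.058824$)
$R{\left(D \right)} = \sqrt{\frac{1}{17} + D}$ ($R{\left(D \right)} = \sqrt{D + \frac{1}{17}} = \sqrt{\frac{1}{17} + D}$)
$R{\left(X{\left(u \right)} \right)} 326 = \frac{\sqrt{17 + 289 \cdot \frac{2704}{25}}}{17} \cdot 326 = \frac{\sqrt{17 + \frac{781456}{25}}}{17} \cdot 326 = \frac{\sqrt{\frac{781881}{25}}}{17} \cdot 326 = \frac{\frac{1}{5} \sqrt{781881}}{17} \cdot 326 = \frac{\sqrt{781881}}{85} \cdot 326 = \frac{326 \sqrt{781881}}{85}$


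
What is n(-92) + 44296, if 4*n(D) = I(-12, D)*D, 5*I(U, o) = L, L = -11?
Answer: 221733/5 ≈ 44347.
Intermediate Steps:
I(U, o) = -11/5 (I(U, o) = (⅕)*(-11) = -11/5)
n(D) = -11*D/20 (n(D) = (-11*D/5)/4 = -11*D/20)
n(-92) + 44296 = -11/20*(-92) + 44296 = 253/5 + 44296 = 221733/5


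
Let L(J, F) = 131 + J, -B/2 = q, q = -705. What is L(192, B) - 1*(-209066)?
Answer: 209389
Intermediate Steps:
B = 1410 (B = -2*(-705) = 1410)
L(192, B) - 1*(-209066) = (131 + 192) - 1*(-209066) = 323 + 209066 = 209389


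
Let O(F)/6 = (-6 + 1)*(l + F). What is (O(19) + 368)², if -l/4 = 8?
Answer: 574564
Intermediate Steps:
l = -32 (l = -4*8 = -32)
O(F) = 960 - 30*F (O(F) = 6*((-6 + 1)*(-32 + F)) = 6*(-5*(-32 + F)) = 6*(160 - 5*F) = 960 - 30*F)
(O(19) + 368)² = ((960 - 30*19) + 368)² = ((960 - 570) + 368)² = (390 + 368)² = 758² = 574564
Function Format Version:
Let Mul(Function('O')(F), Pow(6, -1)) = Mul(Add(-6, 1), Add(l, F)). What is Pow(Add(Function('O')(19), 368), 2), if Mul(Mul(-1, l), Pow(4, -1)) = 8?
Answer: 574564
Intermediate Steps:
l = -32 (l = Mul(-4, 8) = -32)
Function('O')(F) = Add(960, Mul(-30, F)) (Function('O')(F) = Mul(6, Mul(Add(-6, 1), Add(-32, F))) = Mul(6, Mul(-5, Add(-32, F))) = Mul(6, Add(160, Mul(-5, F))) = Add(960, Mul(-30, F)))
Pow(Add(Function('O')(19), 368), 2) = Pow(Add(Add(960, Mul(-30, 19)), 368), 2) = Pow(Add(Add(960, -570), 368), 2) = Pow(Add(390, 368), 2) = Pow(758, 2) = 574564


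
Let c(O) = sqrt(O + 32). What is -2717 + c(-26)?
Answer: -2717 + sqrt(6) ≈ -2714.6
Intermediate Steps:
c(O) = sqrt(32 + O)
-2717 + c(-26) = -2717 + sqrt(32 - 26) = -2717 + sqrt(6)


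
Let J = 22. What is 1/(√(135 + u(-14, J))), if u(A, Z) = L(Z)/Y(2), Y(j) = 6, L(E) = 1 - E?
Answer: √526/263 ≈ 0.087204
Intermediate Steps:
u(A, Z) = ⅙ - Z/6 (u(A, Z) = (1 - Z)/6 = (1 - Z)*(⅙) = ⅙ - Z/6)
1/(√(135 + u(-14, J))) = 1/(√(135 + (⅙ - ⅙*22))) = 1/(√(135 + (⅙ - 11/3))) = 1/(√(135 - 7/2)) = 1/(√(263/2)) = 1/(√526/2) = √526/263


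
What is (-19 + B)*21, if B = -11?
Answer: -630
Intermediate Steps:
(-19 + B)*21 = (-19 - 11)*21 = -30*21 = -630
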